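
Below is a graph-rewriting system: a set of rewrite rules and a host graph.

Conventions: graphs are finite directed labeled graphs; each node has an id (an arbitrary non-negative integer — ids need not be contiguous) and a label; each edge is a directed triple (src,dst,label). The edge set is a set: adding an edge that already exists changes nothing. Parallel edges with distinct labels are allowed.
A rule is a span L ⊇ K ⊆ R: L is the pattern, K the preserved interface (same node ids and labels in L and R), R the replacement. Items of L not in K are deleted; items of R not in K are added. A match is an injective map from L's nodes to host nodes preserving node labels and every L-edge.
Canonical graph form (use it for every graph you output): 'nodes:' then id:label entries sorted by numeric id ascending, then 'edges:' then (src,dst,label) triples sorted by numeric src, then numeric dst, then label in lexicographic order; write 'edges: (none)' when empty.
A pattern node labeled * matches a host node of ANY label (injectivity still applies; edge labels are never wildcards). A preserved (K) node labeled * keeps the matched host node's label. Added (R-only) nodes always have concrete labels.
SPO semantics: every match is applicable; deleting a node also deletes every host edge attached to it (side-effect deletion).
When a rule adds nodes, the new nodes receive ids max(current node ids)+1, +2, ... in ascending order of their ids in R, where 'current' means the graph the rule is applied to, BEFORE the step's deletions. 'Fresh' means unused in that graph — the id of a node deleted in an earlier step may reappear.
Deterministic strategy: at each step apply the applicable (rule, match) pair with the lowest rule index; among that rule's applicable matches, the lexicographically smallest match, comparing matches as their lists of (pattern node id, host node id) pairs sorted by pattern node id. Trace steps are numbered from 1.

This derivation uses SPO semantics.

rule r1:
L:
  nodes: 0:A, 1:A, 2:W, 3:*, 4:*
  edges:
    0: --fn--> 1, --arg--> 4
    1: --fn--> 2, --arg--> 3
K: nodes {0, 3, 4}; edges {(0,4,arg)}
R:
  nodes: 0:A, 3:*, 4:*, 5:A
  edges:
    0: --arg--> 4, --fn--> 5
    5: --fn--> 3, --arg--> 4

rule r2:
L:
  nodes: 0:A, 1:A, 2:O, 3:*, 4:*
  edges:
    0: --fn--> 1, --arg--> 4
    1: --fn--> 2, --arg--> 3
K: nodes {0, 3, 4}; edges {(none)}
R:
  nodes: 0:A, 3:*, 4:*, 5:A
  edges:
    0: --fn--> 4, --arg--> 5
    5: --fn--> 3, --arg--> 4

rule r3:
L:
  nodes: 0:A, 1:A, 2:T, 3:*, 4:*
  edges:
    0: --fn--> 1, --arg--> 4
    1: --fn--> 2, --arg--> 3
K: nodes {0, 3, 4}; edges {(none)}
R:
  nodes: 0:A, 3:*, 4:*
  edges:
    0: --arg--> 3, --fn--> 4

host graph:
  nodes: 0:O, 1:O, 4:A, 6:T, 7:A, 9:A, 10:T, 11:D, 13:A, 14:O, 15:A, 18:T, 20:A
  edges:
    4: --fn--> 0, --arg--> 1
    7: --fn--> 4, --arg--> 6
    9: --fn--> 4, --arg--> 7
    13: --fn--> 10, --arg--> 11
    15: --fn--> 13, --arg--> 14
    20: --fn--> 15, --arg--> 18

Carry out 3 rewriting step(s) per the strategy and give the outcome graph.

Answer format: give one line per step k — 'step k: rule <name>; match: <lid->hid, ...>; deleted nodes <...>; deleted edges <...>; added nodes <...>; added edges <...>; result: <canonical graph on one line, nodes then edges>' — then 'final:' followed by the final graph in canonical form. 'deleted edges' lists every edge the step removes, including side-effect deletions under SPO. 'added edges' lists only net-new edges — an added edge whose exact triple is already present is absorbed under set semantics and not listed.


step 1: rule r2; match: 0->7, 1->4, 2->0, 3->1, 4->6; deleted nodes 0, 4; deleted edges (4,0,fn); (4,1,arg); (7,4,fn); (7,6,arg); (9,4,fn); added nodes 21; added edges (7,6,fn); (7,21,arg); (21,1,fn); (21,6,arg); result: nodes: 1:O, 6:T, 7:A, 9:A, 10:T, 11:D, 13:A, 14:O, 15:A, 18:T, 20:A, 21:A edges: (7,6,fn); (7,21,arg); (9,7,arg); (13,10,fn); (13,11,arg); (15,13,fn); (15,14,arg); (20,15,fn); (20,18,arg); (21,1,fn); (21,6,arg)
step 2: rule r3; match: 0->15, 1->13, 2->10, 3->11, 4->14; deleted nodes 10, 13; deleted edges (13,10,fn); (13,11,arg); (15,13,fn); (15,14,arg); added nodes (none); added edges (15,11,arg); (15,14,fn); result: nodes: 1:O, 6:T, 7:A, 9:A, 11:D, 14:O, 15:A, 18:T, 20:A, 21:A edges: (7,6,fn); (7,21,arg); (9,7,arg); (15,11,arg); (15,14,fn); (20,15,fn); (20,18,arg); (21,1,fn); (21,6,arg)
step 3: rule r2; match: 0->20, 1->15, 2->14, 3->11, 4->18; deleted nodes 14, 15; deleted edges (15,11,arg); (15,14,fn); (20,15,fn); (20,18,arg); added nodes 22; added edges (20,18,fn); (20,22,arg); (22,11,fn); (22,18,arg); result: nodes: 1:O, 6:T, 7:A, 9:A, 11:D, 18:T, 20:A, 21:A, 22:A edges: (7,6,fn); (7,21,arg); (9,7,arg); (20,18,fn); (20,22,arg); (21,1,fn); (21,6,arg); (22,11,fn); (22,18,arg)
final:
nodes: 1:O, 6:T, 7:A, 9:A, 11:D, 18:T, 20:A, 21:A, 22:A
edges: (7,6,fn); (7,21,arg); (9,7,arg); (20,18,fn); (20,22,arg); (21,1,fn); (21,6,arg); (22,11,fn); (22,18,arg)


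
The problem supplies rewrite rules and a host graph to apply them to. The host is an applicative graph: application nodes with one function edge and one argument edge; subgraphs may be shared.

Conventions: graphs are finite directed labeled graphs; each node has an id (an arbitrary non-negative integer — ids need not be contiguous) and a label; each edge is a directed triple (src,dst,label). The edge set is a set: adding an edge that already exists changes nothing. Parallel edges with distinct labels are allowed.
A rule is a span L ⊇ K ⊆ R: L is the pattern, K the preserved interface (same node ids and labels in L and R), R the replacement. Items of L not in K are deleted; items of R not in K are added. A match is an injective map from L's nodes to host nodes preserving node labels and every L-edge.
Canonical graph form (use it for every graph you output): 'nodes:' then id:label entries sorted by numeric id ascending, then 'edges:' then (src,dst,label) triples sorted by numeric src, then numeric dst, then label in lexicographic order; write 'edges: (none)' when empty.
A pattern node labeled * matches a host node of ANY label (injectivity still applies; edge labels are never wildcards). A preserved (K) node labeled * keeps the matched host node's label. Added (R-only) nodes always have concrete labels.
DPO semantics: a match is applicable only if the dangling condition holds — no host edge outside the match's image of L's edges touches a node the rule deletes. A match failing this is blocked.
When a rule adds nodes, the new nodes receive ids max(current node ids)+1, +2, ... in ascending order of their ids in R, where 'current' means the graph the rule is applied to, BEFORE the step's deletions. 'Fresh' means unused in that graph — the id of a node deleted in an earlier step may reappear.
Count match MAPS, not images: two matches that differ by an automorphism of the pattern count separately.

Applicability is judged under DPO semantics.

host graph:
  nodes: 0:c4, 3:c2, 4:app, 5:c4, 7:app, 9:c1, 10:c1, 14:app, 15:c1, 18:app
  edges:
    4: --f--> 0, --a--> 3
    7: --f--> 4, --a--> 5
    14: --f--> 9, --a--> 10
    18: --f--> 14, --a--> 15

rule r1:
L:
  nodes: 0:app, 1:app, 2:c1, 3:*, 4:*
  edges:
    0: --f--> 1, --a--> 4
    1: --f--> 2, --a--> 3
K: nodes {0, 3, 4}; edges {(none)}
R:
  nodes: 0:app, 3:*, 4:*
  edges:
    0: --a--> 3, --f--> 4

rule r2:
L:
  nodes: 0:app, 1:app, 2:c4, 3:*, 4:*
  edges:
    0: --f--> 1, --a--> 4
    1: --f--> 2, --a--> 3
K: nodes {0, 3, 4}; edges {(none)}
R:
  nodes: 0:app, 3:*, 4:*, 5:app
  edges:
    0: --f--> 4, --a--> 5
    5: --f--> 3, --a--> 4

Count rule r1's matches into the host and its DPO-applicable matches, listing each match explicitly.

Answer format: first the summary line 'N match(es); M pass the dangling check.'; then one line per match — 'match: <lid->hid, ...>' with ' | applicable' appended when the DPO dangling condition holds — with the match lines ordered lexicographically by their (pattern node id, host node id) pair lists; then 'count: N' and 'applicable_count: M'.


1 match(es); 1 pass the dangling check.
match: 0->18, 1->14, 2->9, 3->10, 4->15 | applicable
count: 1
applicable_count: 1


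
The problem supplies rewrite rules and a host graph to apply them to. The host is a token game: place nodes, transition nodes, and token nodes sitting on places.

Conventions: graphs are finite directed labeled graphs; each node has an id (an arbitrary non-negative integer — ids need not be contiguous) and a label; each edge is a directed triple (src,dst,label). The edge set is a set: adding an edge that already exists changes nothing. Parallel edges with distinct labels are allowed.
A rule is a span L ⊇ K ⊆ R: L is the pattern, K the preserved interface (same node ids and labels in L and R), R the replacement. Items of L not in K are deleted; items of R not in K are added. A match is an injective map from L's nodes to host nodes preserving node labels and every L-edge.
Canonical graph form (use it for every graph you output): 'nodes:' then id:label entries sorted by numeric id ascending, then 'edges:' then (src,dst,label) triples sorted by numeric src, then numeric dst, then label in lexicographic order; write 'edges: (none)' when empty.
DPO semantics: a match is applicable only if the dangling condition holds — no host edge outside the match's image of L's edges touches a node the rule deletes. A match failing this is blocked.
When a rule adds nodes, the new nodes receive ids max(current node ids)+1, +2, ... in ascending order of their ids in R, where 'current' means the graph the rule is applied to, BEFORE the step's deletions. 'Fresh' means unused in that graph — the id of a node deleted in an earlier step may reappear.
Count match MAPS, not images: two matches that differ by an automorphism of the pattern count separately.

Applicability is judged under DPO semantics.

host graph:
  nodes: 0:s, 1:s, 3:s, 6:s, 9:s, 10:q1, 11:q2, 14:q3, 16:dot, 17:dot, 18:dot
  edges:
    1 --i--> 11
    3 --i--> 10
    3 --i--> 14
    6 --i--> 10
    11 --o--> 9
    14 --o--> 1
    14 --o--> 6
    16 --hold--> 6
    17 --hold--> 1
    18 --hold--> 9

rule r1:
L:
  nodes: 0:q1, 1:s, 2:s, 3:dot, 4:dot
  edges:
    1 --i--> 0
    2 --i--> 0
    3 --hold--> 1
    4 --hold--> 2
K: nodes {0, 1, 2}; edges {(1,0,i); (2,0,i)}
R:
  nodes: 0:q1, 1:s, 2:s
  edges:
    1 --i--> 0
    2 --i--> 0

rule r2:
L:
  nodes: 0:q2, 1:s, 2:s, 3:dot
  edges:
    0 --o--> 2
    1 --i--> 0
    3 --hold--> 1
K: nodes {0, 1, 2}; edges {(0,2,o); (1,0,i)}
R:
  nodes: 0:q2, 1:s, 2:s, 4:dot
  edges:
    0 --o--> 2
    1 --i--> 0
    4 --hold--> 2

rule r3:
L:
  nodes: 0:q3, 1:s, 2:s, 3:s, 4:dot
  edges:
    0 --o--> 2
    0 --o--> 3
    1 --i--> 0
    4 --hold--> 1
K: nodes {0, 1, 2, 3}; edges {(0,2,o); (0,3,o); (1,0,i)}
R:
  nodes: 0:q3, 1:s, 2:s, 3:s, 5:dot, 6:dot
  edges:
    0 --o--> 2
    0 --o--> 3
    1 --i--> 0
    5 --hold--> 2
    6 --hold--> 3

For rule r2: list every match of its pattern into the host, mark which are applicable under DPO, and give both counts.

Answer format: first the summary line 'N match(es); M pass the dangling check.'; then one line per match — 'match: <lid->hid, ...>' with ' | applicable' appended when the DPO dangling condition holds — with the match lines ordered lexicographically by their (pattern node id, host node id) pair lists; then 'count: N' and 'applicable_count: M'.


1 match(es); 1 pass the dangling check.
match: 0->11, 1->1, 2->9, 3->17 | applicable
count: 1
applicable_count: 1


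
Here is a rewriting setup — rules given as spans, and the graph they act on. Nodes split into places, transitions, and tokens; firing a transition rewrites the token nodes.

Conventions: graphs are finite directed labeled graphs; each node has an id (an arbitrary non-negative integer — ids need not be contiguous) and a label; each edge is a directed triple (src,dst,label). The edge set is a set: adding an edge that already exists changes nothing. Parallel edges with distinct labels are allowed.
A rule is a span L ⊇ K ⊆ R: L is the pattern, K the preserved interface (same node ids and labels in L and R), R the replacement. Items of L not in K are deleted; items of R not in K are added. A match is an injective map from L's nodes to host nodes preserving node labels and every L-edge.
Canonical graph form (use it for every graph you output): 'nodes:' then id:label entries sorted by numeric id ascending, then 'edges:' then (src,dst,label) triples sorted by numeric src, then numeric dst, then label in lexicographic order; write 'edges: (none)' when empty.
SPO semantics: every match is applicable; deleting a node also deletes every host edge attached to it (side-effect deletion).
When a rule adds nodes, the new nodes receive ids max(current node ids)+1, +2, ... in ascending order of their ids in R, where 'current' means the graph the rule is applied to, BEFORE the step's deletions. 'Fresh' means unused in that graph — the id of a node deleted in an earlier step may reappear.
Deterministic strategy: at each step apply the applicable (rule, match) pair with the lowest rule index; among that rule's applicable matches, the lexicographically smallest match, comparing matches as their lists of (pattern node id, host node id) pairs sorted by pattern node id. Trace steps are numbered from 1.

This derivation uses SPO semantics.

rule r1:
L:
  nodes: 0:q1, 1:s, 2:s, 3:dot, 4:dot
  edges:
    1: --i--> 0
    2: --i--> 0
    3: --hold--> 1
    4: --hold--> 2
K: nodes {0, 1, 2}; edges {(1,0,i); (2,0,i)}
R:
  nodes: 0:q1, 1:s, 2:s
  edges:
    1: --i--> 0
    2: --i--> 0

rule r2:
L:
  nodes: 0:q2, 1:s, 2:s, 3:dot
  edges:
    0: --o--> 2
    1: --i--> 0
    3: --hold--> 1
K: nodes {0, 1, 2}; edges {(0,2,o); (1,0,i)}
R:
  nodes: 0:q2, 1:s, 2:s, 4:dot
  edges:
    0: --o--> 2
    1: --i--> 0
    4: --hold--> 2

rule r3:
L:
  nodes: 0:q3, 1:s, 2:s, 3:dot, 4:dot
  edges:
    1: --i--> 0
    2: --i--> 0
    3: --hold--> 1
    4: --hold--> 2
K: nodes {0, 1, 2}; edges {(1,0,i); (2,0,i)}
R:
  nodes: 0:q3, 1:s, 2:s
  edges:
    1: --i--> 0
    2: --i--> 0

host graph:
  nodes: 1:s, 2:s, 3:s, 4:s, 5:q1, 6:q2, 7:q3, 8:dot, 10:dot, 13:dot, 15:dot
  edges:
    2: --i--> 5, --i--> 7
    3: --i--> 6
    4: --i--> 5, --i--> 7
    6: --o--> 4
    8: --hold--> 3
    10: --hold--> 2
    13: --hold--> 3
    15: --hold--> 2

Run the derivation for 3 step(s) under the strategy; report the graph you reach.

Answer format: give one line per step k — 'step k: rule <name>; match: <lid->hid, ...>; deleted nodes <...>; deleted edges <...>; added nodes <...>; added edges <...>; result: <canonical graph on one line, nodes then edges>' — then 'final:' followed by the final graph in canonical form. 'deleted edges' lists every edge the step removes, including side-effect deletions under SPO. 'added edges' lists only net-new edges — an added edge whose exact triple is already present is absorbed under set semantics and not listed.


step 1: rule r2; match: 0->6, 1->3, 2->4, 3->8; deleted nodes 8; deleted edges (8,3,hold); added nodes 16; added edges (16,4,hold); result: nodes: 1:s, 2:s, 3:s, 4:s, 5:q1, 6:q2, 7:q3, 10:dot, 13:dot, 15:dot, 16:dot edges: (2,5,i); (2,7,i); (3,6,i); (4,5,i); (4,7,i); (6,4,o); (10,2,hold); (13,3,hold); (15,2,hold); (16,4,hold)
step 2: rule r1; match: 0->5, 1->2, 2->4, 3->10, 4->16; deleted nodes 10, 16; deleted edges (10,2,hold); (16,4,hold); added nodes (none); added edges (none); result: nodes: 1:s, 2:s, 3:s, 4:s, 5:q1, 6:q2, 7:q3, 13:dot, 15:dot edges: (2,5,i); (2,7,i); (3,6,i); (4,5,i); (4,7,i); (6,4,o); (13,3,hold); (15,2,hold)
step 3: rule r2; match: 0->6, 1->3, 2->4, 3->13; deleted nodes 13; deleted edges (13,3,hold); added nodes 16; added edges (16,4,hold); result: nodes: 1:s, 2:s, 3:s, 4:s, 5:q1, 6:q2, 7:q3, 15:dot, 16:dot edges: (2,5,i); (2,7,i); (3,6,i); (4,5,i); (4,7,i); (6,4,o); (15,2,hold); (16,4,hold)
final:
nodes: 1:s, 2:s, 3:s, 4:s, 5:q1, 6:q2, 7:q3, 15:dot, 16:dot
edges: (2,5,i); (2,7,i); (3,6,i); (4,5,i); (4,7,i); (6,4,o); (15,2,hold); (16,4,hold)


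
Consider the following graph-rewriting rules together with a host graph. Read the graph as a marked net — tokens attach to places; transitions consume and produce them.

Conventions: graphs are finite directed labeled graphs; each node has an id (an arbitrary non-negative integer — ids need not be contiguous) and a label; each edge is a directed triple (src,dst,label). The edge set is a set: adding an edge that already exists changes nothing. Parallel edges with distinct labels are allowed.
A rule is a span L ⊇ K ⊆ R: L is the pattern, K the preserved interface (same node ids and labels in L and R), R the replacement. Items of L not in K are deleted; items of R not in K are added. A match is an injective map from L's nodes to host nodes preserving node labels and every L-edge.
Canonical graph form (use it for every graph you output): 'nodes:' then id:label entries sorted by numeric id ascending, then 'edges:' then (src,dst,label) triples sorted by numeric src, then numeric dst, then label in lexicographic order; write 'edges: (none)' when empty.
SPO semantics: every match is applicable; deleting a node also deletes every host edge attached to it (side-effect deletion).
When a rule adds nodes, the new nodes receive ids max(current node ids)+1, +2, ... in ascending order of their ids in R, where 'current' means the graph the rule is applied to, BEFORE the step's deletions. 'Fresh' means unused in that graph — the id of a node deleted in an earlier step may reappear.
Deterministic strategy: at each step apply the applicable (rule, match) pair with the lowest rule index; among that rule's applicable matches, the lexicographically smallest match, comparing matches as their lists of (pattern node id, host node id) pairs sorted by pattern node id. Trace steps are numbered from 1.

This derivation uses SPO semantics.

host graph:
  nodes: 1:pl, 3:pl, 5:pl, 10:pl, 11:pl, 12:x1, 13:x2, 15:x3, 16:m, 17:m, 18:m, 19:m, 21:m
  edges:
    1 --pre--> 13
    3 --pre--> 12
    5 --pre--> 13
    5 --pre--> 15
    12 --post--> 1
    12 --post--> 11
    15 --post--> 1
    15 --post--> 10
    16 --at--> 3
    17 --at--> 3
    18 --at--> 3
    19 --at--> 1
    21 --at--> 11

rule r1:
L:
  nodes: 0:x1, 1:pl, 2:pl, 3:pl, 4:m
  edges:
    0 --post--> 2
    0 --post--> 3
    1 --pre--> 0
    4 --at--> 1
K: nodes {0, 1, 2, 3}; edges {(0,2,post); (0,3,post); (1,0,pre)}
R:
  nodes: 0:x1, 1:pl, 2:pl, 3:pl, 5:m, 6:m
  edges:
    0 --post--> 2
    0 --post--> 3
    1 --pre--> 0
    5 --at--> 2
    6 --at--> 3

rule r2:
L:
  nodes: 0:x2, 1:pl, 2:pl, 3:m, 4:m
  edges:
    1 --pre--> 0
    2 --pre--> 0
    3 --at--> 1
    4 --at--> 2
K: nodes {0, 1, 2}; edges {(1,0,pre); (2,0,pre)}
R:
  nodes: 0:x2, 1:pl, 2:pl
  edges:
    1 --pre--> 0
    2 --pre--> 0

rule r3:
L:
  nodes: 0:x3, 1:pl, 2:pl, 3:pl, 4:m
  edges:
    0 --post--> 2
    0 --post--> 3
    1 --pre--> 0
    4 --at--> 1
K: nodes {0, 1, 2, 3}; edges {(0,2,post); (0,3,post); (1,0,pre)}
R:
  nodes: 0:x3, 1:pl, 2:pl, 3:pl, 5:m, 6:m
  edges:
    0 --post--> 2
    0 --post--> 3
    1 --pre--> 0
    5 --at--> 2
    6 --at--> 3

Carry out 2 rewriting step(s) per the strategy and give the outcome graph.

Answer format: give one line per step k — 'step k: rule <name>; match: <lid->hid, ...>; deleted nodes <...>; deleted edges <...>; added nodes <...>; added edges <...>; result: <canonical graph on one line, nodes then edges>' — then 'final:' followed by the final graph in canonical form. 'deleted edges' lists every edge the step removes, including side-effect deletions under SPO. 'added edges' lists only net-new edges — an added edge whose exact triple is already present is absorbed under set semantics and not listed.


step 1: rule r1; match: 0->12, 1->3, 2->1, 3->11, 4->16; deleted nodes 16; deleted edges (16,3,at); added nodes 22, 23; added edges (22,1,at); (23,11,at); result: nodes: 1:pl, 3:pl, 5:pl, 10:pl, 11:pl, 12:x1, 13:x2, 15:x3, 17:m, 18:m, 19:m, 21:m, 22:m, 23:m edges: (1,13,pre); (3,12,pre); (5,13,pre); (5,15,pre); (12,1,post); (12,11,post); (15,1,post); (15,10,post); (17,3,at); (18,3,at); (19,1,at); (21,11,at); (22,1,at); (23,11,at)
step 2: rule r1; match: 0->12, 1->3, 2->1, 3->11, 4->17; deleted nodes 17; deleted edges (17,3,at); added nodes 24, 25; added edges (24,1,at); (25,11,at); result: nodes: 1:pl, 3:pl, 5:pl, 10:pl, 11:pl, 12:x1, 13:x2, 15:x3, 18:m, 19:m, 21:m, 22:m, 23:m, 24:m, 25:m edges: (1,13,pre); (3,12,pre); (5,13,pre); (5,15,pre); (12,1,post); (12,11,post); (15,1,post); (15,10,post); (18,3,at); (19,1,at); (21,11,at); (22,1,at); (23,11,at); (24,1,at); (25,11,at)
final:
nodes: 1:pl, 3:pl, 5:pl, 10:pl, 11:pl, 12:x1, 13:x2, 15:x3, 18:m, 19:m, 21:m, 22:m, 23:m, 24:m, 25:m
edges: (1,13,pre); (3,12,pre); (5,13,pre); (5,15,pre); (12,1,post); (12,11,post); (15,1,post); (15,10,post); (18,3,at); (19,1,at); (21,11,at); (22,1,at); (23,11,at); (24,1,at); (25,11,at)


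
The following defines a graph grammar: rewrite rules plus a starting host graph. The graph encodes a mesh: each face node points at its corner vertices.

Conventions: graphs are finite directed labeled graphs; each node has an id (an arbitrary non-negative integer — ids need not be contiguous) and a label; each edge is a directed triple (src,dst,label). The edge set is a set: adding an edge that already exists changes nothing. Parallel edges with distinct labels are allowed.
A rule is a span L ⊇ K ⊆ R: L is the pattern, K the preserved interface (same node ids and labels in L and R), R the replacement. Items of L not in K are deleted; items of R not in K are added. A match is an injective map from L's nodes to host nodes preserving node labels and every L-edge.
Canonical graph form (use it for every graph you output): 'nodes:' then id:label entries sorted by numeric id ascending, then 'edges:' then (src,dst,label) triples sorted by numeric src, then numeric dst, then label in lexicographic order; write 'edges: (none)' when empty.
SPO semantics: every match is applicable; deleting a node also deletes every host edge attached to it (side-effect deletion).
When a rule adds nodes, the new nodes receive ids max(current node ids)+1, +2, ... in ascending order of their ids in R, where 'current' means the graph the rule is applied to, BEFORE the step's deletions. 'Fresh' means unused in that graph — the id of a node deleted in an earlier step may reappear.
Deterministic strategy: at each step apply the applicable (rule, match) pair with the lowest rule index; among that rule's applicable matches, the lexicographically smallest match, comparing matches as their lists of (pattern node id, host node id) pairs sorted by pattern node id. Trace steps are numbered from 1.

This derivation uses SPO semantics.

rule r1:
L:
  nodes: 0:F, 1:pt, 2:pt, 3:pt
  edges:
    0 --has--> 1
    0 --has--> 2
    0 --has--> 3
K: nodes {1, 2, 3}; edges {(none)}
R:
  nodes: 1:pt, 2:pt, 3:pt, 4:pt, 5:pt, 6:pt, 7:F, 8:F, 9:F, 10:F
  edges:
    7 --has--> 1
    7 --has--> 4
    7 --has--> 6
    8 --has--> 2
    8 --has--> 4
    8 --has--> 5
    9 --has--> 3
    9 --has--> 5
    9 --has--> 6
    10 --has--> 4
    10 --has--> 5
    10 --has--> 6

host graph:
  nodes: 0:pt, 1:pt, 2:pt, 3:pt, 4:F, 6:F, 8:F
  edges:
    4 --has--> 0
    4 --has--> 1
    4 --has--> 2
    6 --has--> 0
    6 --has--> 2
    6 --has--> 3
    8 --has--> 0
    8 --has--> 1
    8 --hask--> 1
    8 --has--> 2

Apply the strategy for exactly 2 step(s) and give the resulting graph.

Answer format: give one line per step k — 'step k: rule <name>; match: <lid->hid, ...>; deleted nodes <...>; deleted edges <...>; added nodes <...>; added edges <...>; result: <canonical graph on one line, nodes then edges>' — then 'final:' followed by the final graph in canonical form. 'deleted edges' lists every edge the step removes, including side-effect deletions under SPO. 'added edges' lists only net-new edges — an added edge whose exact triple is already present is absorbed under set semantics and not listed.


step 1: rule r1; match: 0->4, 1->0, 2->1, 3->2; deleted nodes 4; deleted edges (4,0,has); (4,1,has); (4,2,has); added nodes 9, 10, 11, 12, 13, 14, 15; added edges (12,0,has); (12,9,has); (12,11,has); (13,1,has); (13,9,has); (13,10,has); (14,2,has); (14,10,has); (14,11,has); (15,9,has); (15,10,has); (15,11,has); result: nodes: 0:pt, 1:pt, 2:pt, 3:pt, 6:F, 8:F, 9:pt, 10:pt, 11:pt, 12:F, 13:F, 14:F, 15:F edges: (6,0,has); (6,2,has); (6,3,has); (8,0,has); (8,1,has); (8,1,hask); (8,2,has); (12,0,has); (12,9,has); (12,11,has); (13,1,has); (13,9,has); (13,10,has); (14,2,has); (14,10,has); (14,11,has); (15,9,has); (15,10,has); (15,11,has)
step 2: rule r1; match: 0->6, 1->0, 2->2, 3->3; deleted nodes 6; deleted edges (6,0,has); (6,2,has); (6,3,has); added nodes 16, 17, 18, 19, 20, 21, 22; added edges (19,0,has); (19,16,has); (19,18,has); (20,2,has); (20,16,has); (20,17,has); (21,3,has); (21,17,has); (21,18,has); (22,16,has); (22,17,has); (22,18,has); result: nodes: 0:pt, 1:pt, 2:pt, 3:pt, 8:F, 9:pt, 10:pt, 11:pt, 12:F, 13:F, 14:F, 15:F, 16:pt, 17:pt, 18:pt, 19:F, 20:F, 21:F, 22:F edges: (8,0,has); (8,1,has); (8,1,hask); (8,2,has); (12,0,has); (12,9,has); (12,11,has); (13,1,has); (13,9,has); (13,10,has); (14,2,has); (14,10,has); (14,11,has); (15,9,has); (15,10,has); (15,11,has); (19,0,has); (19,16,has); (19,18,has); (20,2,has); (20,16,has); (20,17,has); (21,3,has); (21,17,has); (21,18,has); (22,16,has); (22,17,has); (22,18,has)
final:
nodes: 0:pt, 1:pt, 2:pt, 3:pt, 8:F, 9:pt, 10:pt, 11:pt, 12:F, 13:F, 14:F, 15:F, 16:pt, 17:pt, 18:pt, 19:F, 20:F, 21:F, 22:F
edges: (8,0,has); (8,1,has); (8,1,hask); (8,2,has); (12,0,has); (12,9,has); (12,11,has); (13,1,has); (13,9,has); (13,10,has); (14,2,has); (14,10,has); (14,11,has); (15,9,has); (15,10,has); (15,11,has); (19,0,has); (19,16,has); (19,18,has); (20,2,has); (20,16,has); (20,17,has); (21,3,has); (21,17,has); (21,18,has); (22,16,has); (22,17,has); (22,18,has)


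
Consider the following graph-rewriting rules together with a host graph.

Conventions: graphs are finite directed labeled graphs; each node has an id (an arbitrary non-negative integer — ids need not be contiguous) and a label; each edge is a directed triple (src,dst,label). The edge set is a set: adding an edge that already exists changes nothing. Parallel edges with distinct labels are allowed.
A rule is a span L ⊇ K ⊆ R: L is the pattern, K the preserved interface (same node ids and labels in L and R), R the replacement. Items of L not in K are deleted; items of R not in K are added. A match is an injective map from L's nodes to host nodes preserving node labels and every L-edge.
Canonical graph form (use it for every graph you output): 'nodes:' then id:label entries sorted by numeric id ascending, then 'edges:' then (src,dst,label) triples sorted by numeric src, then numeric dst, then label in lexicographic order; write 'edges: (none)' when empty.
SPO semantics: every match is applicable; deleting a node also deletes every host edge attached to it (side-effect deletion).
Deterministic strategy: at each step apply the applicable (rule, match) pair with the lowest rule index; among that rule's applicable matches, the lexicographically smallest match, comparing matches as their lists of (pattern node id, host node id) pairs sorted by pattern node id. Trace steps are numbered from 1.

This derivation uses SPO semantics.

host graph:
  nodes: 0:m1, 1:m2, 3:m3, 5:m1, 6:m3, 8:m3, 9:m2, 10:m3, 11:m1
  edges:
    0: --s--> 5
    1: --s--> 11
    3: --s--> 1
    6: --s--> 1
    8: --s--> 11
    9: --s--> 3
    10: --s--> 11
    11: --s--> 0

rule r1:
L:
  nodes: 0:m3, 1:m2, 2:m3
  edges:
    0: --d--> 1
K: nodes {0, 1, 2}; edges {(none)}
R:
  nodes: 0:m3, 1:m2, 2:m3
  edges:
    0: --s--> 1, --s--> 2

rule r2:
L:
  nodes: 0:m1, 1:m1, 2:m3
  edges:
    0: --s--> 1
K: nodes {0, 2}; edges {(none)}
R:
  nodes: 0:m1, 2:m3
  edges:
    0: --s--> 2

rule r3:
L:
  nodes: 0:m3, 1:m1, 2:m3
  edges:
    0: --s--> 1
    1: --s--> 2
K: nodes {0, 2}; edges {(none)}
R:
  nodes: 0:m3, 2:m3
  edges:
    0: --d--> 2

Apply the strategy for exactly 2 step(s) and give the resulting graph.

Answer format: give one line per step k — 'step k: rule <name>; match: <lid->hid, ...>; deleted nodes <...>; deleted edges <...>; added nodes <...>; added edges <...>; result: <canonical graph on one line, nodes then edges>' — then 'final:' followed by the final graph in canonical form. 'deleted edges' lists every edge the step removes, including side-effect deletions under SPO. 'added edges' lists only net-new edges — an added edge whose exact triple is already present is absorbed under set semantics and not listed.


step 1: rule r2; match: 0->0, 1->5, 2->3; deleted nodes 5; deleted edges (0,5,s); added nodes (none); added edges (0,3,s); result: nodes: 0:m1, 1:m2, 3:m3, 6:m3, 8:m3, 9:m2, 10:m3, 11:m1 edges: (0,3,s); (1,11,s); (3,1,s); (6,1,s); (8,11,s); (9,3,s); (10,11,s); (11,0,s)
step 2: rule r2; match: 0->11, 1->0, 2->3; deleted nodes 0; deleted edges (0,3,s); (11,0,s); added nodes (none); added edges (11,3,s); result: nodes: 1:m2, 3:m3, 6:m3, 8:m3, 9:m2, 10:m3, 11:m1 edges: (1,11,s); (3,1,s); (6,1,s); (8,11,s); (9,3,s); (10,11,s); (11,3,s)
final:
nodes: 1:m2, 3:m3, 6:m3, 8:m3, 9:m2, 10:m3, 11:m1
edges: (1,11,s); (3,1,s); (6,1,s); (8,11,s); (9,3,s); (10,11,s); (11,3,s)


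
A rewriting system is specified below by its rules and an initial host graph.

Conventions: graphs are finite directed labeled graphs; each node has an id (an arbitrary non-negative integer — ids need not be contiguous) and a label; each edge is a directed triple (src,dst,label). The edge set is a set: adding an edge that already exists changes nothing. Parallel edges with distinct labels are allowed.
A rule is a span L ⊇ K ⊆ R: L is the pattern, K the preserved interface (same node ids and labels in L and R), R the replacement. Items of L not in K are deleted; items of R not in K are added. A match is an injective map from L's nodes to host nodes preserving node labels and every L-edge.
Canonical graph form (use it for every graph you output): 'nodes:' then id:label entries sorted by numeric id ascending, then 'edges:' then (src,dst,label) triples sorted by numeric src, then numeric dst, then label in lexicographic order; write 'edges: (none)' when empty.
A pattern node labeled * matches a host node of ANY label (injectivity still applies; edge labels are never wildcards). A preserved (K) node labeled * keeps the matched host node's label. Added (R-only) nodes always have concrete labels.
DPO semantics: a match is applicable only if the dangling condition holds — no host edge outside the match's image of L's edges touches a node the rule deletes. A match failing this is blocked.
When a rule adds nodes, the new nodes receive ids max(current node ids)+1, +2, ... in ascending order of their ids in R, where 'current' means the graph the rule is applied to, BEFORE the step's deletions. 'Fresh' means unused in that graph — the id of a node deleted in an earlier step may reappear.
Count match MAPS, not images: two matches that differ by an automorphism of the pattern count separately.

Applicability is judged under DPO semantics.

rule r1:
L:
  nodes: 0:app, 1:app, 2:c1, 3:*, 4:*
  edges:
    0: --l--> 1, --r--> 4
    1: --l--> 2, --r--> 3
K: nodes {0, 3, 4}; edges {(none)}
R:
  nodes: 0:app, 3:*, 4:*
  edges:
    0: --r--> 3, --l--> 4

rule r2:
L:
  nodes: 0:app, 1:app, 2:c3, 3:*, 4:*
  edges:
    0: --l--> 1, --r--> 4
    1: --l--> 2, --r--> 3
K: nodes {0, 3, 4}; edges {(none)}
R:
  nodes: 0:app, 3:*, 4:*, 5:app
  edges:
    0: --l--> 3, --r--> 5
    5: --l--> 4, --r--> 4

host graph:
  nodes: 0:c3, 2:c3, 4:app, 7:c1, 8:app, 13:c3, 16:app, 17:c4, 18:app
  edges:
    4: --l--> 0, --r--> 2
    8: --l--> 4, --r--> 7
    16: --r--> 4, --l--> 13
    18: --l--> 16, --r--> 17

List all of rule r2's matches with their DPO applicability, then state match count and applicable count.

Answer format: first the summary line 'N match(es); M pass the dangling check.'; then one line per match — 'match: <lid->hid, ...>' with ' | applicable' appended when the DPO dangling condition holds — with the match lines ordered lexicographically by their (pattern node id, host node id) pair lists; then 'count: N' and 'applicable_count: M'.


2 match(es); 1 pass the dangling check.
match: 0->8, 1->4, 2->0, 3->2, 4->7
match: 0->18, 1->16, 2->13, 3->4, 4->17 | applicable
count: 2
applicable_count: 1


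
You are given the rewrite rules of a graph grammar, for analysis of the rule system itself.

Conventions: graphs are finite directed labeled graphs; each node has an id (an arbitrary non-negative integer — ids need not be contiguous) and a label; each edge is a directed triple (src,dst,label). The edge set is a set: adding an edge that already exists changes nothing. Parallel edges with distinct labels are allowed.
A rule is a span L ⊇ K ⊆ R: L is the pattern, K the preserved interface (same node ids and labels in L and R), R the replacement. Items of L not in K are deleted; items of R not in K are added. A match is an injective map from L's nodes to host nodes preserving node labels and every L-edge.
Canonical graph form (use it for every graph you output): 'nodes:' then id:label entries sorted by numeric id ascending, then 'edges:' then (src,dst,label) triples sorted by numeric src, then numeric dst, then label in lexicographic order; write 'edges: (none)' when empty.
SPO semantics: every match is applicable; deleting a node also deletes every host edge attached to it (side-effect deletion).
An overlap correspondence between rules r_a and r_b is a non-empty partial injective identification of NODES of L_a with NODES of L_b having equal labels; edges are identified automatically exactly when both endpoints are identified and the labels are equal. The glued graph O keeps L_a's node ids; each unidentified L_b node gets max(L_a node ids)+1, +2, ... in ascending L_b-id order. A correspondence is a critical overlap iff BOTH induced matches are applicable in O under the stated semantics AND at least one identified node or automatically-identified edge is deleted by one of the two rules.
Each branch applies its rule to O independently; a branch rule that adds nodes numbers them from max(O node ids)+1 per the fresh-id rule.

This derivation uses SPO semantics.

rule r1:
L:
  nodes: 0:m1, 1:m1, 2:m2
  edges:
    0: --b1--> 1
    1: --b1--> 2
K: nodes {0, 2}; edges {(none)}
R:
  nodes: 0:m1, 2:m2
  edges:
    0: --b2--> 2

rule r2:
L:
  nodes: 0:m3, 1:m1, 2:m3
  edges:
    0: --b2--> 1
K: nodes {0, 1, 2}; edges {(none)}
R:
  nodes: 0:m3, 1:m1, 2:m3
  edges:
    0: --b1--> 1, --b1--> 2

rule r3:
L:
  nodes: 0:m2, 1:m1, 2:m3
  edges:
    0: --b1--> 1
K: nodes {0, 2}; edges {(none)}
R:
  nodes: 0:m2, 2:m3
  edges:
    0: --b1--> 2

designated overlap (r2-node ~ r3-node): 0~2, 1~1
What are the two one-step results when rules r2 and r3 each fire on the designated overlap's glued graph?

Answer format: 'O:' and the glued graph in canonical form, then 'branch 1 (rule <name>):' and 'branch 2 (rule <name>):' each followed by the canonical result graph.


O:
nodes: 0:m3, 1:m1, 2:m3, 3:m2
edges: (0,1,b2); (3,1,b1)
branch 1 (rule r2):
nodes: 0:m3, 1:m1, 2:m3, 3:m2
edges: (0,1,b1); (0,2,b1); (3,1,b1)
branch 2 (rule r3):
nodes: 0:m3, 2:m3, 3:m2
edges: (3,0,b1)


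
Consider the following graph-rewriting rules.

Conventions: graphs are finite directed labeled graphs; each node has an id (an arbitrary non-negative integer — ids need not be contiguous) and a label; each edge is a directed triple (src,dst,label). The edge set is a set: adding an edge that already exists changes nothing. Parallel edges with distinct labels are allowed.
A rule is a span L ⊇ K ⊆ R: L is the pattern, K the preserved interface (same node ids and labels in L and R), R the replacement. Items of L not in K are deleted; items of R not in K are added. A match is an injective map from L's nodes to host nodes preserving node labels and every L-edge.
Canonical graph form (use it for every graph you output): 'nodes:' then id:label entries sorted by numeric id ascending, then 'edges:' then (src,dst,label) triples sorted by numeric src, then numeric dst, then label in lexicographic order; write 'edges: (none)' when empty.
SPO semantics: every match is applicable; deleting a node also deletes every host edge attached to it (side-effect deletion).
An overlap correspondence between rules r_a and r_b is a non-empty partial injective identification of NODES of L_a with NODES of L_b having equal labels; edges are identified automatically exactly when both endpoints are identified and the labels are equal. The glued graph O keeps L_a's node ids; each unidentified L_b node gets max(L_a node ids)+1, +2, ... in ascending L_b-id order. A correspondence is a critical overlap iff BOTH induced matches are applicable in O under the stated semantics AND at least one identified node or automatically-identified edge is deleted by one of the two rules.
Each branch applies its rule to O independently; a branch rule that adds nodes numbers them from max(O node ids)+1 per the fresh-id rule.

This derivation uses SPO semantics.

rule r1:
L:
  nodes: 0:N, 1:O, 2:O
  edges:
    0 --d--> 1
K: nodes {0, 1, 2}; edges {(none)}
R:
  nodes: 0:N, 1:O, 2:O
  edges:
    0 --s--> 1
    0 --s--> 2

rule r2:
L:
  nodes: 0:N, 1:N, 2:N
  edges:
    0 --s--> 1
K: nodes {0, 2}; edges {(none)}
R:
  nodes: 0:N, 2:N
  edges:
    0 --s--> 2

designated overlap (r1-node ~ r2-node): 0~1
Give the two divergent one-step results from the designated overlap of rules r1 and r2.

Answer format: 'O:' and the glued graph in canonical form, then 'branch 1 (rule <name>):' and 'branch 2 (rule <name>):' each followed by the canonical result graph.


O:
nodes: 0:N, 1:O, 2:O, 3:N, 4:N
edges: (0,1,d); (3,0,s)
branch 1 (rule r1):
nodes: 0:N, 1:O, 2:O, 3:N, 4:N
edges: (0,1,s); (0,2,s); (3,0,s)
branch 2 (rule r2):
nodes: 1:O, 2:O, 3:N, 4:N
edges: (3,4,s)


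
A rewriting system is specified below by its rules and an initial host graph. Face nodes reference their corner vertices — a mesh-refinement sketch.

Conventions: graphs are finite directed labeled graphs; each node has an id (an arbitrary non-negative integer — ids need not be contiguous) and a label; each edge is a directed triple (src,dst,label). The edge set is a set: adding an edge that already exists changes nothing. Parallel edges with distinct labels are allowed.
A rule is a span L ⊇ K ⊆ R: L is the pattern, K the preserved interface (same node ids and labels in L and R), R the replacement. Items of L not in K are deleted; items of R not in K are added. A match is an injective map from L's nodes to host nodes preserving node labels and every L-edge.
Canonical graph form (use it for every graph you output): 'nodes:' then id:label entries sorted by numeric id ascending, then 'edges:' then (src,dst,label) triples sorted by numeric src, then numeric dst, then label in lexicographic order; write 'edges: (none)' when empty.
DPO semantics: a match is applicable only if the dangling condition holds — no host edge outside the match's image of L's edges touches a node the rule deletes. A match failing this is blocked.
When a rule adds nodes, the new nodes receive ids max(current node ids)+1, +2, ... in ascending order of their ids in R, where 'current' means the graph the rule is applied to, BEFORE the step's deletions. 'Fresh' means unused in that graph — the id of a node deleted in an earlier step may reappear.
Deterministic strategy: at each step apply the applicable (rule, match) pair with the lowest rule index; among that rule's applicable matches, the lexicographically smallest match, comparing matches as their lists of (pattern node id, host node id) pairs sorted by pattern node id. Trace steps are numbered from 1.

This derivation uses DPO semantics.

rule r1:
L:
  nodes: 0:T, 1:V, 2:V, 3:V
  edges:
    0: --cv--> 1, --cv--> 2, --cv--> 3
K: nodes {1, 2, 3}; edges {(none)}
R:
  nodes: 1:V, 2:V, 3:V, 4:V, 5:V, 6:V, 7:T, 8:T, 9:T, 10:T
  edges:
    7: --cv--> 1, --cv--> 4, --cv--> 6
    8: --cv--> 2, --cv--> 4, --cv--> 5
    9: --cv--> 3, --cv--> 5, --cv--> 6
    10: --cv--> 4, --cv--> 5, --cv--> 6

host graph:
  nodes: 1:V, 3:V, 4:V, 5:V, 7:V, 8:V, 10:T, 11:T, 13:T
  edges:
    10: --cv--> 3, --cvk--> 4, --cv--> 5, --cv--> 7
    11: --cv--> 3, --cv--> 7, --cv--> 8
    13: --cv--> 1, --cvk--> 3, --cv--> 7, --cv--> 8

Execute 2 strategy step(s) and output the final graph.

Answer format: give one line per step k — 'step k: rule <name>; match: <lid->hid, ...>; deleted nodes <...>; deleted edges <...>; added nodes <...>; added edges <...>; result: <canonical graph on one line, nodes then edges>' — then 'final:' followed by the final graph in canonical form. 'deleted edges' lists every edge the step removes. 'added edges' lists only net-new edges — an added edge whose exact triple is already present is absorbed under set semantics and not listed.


step 1: rule r1; match: 0->11, 1->3, 2->7, 3->8; deleted nodes 11; deleted edges (11,3,cv); (11,7,cv); (11,8,cv); added nodes 14, 15, 16, 17, 18, 19, 20; added edges (17,3,cv); (17,14,cv); (17,16,cv); (18,7,cv); (18,14,cv); (18,15,cv); (19,8,cv); (19,15,cv); (19,16,cv); (20,14,cv); (20,15,cv); (20,16,cv); result: nodes: 1:V, 3:V, 4:V, 5:V, 7:V, 8:V, 10:T, 13:T, 14:V, 15:V, 16:V, 17:T, 18:T, 19:T, 20:T edges: (10,3,cv); (10,4,cvk); (10,5,cv); (10,7,cv); (13,1,cv); (13,3,cvk); (13,7,cv); (13,8,cv); (17,3,cv); (17,14,cv); (17,16,cv); (18,7,cv); (18,14,cv); (18,15,cv); (19,8,cv); (19,15,cv); (19,16,cv); (20,14,cv); (20,15,cv); (20,16,cv)
step 2: rule r1; match: 0->17, 1->3, 2->14, 3->16; deleted nodes 17; deleted edges (17,3,cv); (17,14,cv); (17,16,cv); added nodes 21, 22, 23, 24, 25, 26, 27; added edges (24,3,cv); (24,21,cv); (24,23,cv); (25,14,cv); (25,21,cv); (25,22,cv); (26,16,cv); (26,22,cv); (26,23,cv); (27,21,cv); (27,22,cv); (27,23,cv); result: nodes: 1:V, 3:V, 4:V, 5:V, 7:V, 8:V, 10:T, 13:T, 14:V, 15:V, 16:V, 18:T, 19:T, 20:T, 21:V, 22:V, 23:V, 24:T, 25:T, 26:T, 27:T edges: (10,3,cv); (10,4,cvk); (10,5,cv); (10,7,cv); (13,1,cv); (13,3,cvk); (13,7,cv); (13,8,cv); (18,7,cv); (18,14,cv); (18,15,cv); (19,8,cv); (19,15,cv); (19,16,cv); (20,14,cv); (20,15,cv); (20,16,cv); (24,3,cv); (24,21,cv); (24,23,cv); (25,14,cv); (25,21,cv); (25,22,cv); (26,16,cv); (26,22,cv); (26,23,cv); (27,21,cv); (27,22,cv); (27,23,cv)
final:
nodes: 1:V, 3:V, 4:V, 5:V, 7:V, 8:V, 10:T, 13:T, 14:V, 15:V, 16:V, 18:T, 19:T, 20:T, 21:V, 22:V, 23:V, 24:T, 25:T, 26:T, 27:T
edges: (10,3,cv); (10,4,cvk); (10,5,cv); (10,7,cv); (13,1,cv); (13,3,cvk); (13,7,cv); (13,8,cv); (18,7,cv); (18,14,cv); (18,15,cv); (19,8,cv); (19,15,cv); (19,16,cv); (20,14,cv); (20,15,cv); (20,16,cv); (24,3,cv); (24,21,cv); (24,23,cv); (25,14,cv); (25,21,cv); (25,22,cv); (26,16,cv); (26,22,cv); (26,23,cv); (27,21,cv); (27,22,cv); (27,23,cv)
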